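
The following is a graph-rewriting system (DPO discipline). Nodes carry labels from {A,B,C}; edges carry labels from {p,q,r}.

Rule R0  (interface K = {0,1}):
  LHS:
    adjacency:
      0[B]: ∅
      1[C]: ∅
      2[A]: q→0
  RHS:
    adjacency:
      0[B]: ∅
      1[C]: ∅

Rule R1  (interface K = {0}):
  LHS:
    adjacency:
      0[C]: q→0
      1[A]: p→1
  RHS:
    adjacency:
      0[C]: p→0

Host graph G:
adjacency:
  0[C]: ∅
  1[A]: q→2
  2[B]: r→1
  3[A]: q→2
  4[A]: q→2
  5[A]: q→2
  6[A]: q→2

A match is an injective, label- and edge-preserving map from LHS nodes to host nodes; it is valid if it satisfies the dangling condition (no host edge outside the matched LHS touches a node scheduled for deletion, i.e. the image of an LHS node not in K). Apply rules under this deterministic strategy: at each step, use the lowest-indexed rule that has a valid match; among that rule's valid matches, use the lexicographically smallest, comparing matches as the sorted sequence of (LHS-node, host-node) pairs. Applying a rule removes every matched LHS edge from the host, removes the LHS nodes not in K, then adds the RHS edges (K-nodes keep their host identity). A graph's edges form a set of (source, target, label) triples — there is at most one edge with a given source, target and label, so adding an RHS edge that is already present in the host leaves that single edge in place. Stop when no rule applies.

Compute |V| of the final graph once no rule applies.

start.  V:7 E:6  edges: 1-q->2 2-r->1 3-q->2 4-q->2 5-q->2 6-q->2
1. fire R0 via {0↦2, 1↦0, 2↦3}  →  V:6 E:5  edges: 1-q->2 2-r->1 4-q->2 5-q->2 6-q->2
2. fire R0 via {0↦2, 1↦0, 2↦4}  →  V:5 E:4  edges: 1-q->2 2-r->1 5-q->2 6-q->2
3. fire R0 via {0↦2, 1↦0, 2↦5}  →  V:4 E:3  edges: 1-q->2 2-r->1 6-q->2
4. fire R0 via {0↦2, 1↦0, 2↦6}  →  V:3 E:2  edges: 1-q->2 2-r->1
final graph: no rule applies after step 4
NF nodes: {0:C, 1:A, 2:B}

Answer: 3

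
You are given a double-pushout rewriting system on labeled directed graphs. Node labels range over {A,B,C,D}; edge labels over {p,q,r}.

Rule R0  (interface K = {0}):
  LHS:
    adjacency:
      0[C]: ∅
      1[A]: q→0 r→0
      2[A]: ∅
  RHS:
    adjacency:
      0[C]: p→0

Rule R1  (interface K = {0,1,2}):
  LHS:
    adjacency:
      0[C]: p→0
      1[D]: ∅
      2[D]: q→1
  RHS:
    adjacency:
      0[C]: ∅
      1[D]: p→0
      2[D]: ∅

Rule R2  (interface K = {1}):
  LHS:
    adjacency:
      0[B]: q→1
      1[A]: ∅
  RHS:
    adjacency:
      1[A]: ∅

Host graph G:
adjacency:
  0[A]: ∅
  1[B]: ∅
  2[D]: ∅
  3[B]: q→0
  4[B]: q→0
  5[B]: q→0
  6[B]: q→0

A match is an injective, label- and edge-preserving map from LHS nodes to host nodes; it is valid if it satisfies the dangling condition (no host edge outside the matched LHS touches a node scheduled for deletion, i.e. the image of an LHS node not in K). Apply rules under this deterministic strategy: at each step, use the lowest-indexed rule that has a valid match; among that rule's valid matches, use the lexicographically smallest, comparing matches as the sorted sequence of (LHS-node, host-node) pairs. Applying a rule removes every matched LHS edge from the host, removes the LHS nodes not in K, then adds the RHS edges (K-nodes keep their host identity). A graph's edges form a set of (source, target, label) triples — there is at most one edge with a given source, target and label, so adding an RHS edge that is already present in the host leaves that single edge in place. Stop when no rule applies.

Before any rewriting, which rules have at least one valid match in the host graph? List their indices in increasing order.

R0: no valid match — LHS pattern not found
R1: no valid match — LHS pattern not found
R2: 4 valid matches — {0↦3, 1↦0}, {0↦4, 1↦0}, {0↦5, 1↦0} (+1 more)

Answer: [R2]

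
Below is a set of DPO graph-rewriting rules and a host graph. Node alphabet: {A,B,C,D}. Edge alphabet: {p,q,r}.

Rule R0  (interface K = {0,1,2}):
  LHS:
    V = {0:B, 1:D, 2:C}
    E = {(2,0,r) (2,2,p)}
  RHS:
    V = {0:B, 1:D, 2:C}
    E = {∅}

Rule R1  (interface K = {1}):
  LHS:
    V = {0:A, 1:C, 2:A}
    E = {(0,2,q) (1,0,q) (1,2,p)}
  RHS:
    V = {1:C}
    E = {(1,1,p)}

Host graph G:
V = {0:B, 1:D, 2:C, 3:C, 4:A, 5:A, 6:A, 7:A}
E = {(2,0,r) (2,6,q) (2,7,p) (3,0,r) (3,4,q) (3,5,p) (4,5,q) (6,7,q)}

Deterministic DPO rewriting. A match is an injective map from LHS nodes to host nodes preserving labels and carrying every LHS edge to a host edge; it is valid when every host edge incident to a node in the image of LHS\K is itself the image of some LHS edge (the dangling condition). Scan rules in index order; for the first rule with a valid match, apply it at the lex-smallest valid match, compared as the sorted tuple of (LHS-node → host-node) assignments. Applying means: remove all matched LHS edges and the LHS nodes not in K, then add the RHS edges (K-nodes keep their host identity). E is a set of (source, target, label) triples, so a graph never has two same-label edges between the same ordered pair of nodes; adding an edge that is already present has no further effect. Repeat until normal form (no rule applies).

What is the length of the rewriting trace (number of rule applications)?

start.  V:8 E:8  edges: 2-r->0 2-q->6 2-p->7 3-r->0 3-q->4 3-p->5 4-q->5 6-q->7
1. fire R1 via {0↦4, 1↦3, 2↦5}  →  V:6 E:6  edges: 2-r->0 2-q->6 2-p->7 3-r->0 3-p->3 6-q->7
2. fire R0 via {0↦0, 1↦1, 2↦3}  →  V:6 E:4  edges: 2-r->0 2-q->6 2-p->7 6-q->7
3. fire R1 via {0↦6, 1↦2, 2↦7}  →  V:4 E:2  edges: 2-r->0 2-p->2
4. fire R0 via {0↦0, 1↦1, 2↦2}  →  V:4 E:0  edges: ∅
final graph: no rule applies after step 4

Answer: 4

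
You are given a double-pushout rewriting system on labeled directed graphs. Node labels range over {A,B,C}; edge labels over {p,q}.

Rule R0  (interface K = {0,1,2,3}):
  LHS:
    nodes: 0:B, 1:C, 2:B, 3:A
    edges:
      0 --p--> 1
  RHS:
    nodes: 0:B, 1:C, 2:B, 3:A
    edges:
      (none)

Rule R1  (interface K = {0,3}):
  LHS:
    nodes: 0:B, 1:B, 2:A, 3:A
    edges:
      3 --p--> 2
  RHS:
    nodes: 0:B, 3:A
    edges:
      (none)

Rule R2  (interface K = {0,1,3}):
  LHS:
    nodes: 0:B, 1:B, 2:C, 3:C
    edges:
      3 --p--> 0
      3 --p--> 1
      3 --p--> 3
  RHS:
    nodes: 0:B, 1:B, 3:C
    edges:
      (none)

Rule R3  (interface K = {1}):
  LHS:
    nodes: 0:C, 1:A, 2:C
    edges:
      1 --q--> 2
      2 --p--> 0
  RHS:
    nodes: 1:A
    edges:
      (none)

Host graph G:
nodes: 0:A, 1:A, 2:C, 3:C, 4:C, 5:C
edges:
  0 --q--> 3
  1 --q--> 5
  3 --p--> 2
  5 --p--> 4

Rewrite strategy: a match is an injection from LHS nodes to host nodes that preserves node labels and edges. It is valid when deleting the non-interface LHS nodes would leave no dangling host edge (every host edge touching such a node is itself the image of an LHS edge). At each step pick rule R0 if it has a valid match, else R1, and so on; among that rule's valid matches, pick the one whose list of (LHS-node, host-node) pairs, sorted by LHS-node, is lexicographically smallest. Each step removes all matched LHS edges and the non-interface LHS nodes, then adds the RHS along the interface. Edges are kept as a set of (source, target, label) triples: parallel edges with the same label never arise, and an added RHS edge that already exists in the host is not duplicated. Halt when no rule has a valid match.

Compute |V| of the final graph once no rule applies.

initial: |V|=6 |E|=4  E = 0-q->3 1-q->5 3-p->2 5-p->4
step 1: apply R3 at {0↦2, 1↦0, 2↦3}  → |V|=4 |E|=2  E = 1-q->5 5-p->4
step 2: apply R3 at {0↦4, 1↦1, 2↦5}  → |V|=2 |E|=0  E = ∅
final graph: no rule applies after step 2
NF nodes: {0:A, 1:A}

Answer: 2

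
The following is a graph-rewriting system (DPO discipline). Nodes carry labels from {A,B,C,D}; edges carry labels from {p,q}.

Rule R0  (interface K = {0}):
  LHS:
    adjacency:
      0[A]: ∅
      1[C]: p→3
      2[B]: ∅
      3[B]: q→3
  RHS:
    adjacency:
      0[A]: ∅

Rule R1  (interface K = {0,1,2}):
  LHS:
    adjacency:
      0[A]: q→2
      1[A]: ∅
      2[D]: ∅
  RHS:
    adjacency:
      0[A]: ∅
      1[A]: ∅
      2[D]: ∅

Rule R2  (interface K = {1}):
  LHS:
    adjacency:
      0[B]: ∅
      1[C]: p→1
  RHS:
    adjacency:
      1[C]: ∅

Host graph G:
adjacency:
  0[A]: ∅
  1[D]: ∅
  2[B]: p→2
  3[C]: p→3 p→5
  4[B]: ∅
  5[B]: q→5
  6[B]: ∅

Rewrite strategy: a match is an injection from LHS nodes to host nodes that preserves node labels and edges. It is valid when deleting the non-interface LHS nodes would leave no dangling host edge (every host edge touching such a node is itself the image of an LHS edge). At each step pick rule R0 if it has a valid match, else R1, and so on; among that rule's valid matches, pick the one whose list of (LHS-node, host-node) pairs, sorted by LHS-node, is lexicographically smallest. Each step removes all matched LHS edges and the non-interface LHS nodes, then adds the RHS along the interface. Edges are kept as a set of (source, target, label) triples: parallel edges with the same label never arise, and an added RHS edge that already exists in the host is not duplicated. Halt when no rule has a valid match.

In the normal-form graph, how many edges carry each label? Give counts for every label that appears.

Answer: p:1

Rewrite trace:
[0] host  ⇒  7 nodes, 4 edges  {2-p->2 3-p->3 3-p->5 5-q->5}
[1] R2 @ {0↦4, 1↦3}  ⇒  6 nodes, 3 edges  {2-p->2 3-p->5 5-q->5}
[2] R0 @ {0↦0, 1↦3, 2↦6, 3↦5}  ⇒  3 nodes, 1 edges  {2-p->2}
final graph: no rule applies after step 2
NF edges: [(2, 2, 'p')]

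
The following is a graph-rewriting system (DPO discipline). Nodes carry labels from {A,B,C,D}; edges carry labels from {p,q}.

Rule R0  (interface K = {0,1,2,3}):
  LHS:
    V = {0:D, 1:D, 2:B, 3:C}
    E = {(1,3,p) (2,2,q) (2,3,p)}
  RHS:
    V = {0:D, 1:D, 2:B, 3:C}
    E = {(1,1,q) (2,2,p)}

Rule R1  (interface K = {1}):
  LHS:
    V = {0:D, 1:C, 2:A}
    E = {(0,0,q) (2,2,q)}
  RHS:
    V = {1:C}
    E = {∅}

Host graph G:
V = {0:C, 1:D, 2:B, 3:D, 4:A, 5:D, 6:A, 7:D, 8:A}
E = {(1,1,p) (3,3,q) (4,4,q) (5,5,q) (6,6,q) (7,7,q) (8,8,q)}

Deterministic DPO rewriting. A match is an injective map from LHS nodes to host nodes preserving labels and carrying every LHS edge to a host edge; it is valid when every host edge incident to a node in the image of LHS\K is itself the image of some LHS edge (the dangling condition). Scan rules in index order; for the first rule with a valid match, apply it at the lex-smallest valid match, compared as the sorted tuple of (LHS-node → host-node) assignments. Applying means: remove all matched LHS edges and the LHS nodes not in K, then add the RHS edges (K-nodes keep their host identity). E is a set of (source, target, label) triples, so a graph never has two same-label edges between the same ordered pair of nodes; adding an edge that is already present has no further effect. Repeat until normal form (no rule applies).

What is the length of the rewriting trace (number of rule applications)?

Answer: 3

Rewrite trace:
initial: |V|=9 |E|=7  E = 1-p->1 3-q->3 4-q->4 5-q->5 6-q->6 7-q->7 8-q->8
step 1: apply R1 at {0↦3, 1↦0, 2↦4}  → |V|=7 |E|=5  E = 1-p->1 5-q->5 6-q->6 7-q->7 8-q->8
step 2: apply R1 at {0↦5, 1↦0, 2↦6}  → |V|=5 |E|=3  E = 1-p->1 7-q->7 8-q->8
step 3: apply R1 at {0↦7, 1↦0, 2↦8}  → |V|=3 |E|=1  E = 1-p->1
final graph: no rule applies after step 3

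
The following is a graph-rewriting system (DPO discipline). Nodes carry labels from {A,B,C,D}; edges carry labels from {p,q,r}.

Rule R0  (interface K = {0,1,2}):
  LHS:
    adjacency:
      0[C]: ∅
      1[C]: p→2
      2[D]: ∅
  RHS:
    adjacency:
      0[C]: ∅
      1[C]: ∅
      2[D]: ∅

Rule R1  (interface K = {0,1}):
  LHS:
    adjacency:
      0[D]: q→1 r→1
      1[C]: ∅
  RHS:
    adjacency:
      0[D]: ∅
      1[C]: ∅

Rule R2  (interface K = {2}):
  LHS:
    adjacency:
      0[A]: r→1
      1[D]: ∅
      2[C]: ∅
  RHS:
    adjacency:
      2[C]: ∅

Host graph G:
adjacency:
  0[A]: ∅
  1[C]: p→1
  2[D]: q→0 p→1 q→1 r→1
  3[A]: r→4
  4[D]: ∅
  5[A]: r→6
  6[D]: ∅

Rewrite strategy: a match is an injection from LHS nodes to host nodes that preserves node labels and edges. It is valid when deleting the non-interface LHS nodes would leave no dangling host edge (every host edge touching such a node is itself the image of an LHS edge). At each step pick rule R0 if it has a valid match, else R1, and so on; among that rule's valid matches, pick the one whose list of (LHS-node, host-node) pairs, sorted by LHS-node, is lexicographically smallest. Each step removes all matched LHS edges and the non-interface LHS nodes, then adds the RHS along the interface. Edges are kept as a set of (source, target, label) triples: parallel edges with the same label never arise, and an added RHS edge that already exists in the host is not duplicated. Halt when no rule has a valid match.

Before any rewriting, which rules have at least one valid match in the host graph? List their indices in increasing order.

R0: no valid match — LHS pattern not found
R1: 1 valid match — {0↦2, 1↦1}
R2: 2 valid matches — {0↦3, 1↦4, 2↦1}, {0↦5, 1↦6, 2↦1}

Answer: [R1,R2]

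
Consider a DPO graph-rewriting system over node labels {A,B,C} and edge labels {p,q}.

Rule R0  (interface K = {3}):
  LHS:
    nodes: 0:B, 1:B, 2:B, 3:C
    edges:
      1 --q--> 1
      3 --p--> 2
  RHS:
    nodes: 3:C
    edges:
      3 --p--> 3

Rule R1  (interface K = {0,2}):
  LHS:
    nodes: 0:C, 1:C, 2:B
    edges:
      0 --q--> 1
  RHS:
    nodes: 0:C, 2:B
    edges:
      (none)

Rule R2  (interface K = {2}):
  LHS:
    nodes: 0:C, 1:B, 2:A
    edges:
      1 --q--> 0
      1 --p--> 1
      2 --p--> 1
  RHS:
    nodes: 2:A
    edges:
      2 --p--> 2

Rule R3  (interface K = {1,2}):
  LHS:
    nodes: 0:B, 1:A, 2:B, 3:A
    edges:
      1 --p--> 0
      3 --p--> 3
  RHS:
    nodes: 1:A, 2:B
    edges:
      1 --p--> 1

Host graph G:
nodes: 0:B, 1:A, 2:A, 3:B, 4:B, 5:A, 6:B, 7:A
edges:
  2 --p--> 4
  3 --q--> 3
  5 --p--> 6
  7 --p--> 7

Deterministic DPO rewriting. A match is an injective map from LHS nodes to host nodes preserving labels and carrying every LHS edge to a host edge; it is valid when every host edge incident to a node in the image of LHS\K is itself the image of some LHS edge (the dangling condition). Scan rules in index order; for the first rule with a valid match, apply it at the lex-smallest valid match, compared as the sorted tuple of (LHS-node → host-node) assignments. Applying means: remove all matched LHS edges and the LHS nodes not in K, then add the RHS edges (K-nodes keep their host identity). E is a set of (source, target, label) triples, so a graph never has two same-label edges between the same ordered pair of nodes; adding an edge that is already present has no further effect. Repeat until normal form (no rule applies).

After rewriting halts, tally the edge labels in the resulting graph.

[0] host  ⇒  8 nodes, 4 edges  {2-p->4 3-q->3 5-p->6 7-p->7}
[1] R3 @ {0↦4, 1↦2, 2↦0, 3↦7}  ⇒  6 nodes, 3 edges  {2-p->2 3-q->3 5-p->6}
[2] R3 @ {0↦6, 1↦5, 2↦0, 3↦2}  ⇒  4 nodes, 2 edges  {3-q->3 5-p->5}
halt: no rule applies after step 2
NF edges: [(3, 3, 'q'), (5, 5, 'p')]

Answer: p:1 q:1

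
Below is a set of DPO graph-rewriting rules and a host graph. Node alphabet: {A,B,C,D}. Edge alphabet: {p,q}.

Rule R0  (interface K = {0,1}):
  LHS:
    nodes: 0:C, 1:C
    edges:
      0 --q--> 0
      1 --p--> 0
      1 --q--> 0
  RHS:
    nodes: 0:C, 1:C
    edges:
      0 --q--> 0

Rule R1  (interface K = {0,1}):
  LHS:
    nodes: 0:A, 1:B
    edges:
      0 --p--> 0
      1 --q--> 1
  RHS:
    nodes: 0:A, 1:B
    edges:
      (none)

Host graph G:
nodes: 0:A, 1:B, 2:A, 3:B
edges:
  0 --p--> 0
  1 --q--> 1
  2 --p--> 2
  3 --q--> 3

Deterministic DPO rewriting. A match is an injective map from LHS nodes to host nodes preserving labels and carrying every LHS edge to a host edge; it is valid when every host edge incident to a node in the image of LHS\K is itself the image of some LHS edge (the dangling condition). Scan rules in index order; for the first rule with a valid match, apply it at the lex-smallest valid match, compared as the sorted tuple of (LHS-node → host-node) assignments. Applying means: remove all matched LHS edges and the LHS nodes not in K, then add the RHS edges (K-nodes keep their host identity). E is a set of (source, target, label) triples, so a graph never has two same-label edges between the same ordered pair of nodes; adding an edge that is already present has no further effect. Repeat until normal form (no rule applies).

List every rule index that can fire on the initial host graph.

R0: no valid match — LHS pattern not found
R1: 4 valid matches — {0↦0, 1↦1}, {0↦0, 1↦3}, {0↦2, 1↦1} (+1 more)

Answer: [R1]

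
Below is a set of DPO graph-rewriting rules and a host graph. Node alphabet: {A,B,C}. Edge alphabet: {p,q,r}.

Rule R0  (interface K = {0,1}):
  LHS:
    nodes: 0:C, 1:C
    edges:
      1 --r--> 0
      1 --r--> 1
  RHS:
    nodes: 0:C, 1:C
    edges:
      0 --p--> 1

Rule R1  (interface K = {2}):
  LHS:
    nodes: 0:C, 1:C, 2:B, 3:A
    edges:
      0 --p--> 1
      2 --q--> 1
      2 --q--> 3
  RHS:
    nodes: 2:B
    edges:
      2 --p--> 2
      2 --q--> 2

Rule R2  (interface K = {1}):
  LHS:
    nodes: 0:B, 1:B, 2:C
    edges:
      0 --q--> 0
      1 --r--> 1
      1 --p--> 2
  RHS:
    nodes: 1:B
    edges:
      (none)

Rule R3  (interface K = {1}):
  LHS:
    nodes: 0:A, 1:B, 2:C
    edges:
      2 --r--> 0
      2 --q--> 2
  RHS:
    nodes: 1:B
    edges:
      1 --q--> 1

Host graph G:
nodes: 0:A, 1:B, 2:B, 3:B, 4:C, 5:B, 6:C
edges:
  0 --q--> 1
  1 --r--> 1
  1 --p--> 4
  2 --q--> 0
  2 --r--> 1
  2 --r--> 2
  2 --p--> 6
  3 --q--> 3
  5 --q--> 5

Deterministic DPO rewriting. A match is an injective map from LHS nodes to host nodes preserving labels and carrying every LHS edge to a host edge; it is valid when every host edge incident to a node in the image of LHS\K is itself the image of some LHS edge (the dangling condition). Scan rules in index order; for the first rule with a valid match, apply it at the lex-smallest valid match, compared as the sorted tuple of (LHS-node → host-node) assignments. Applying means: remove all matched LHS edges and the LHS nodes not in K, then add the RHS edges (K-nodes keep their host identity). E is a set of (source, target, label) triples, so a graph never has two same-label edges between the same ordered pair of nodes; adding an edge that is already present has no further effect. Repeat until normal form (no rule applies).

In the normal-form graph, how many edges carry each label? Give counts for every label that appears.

Answer: q:2 r:1

Steps:
[0] host  ⇒  7 nodes, 9 edges  {0-q->1 1-r->1 1-p->4 2-q->0 2-r->1 2-r->2 2-p->6 3-q->3 5-q->5}
[1] R2 @ {0↦3, 1↦1, 2↦4}  ⇒  5 nodes, 6 edges  {0-q->1 2-q->0 2-r->1 2-r->2 2-p->6 5-q->5}
[2] R2 @ {0↦5, 1↦2, 2↦6}  ⇒  3 nodes, 3 edges  {0-q->1 2-q->0 2-r->1}
normal form: no rule applies after step 2
NF edges: [(0, 1, 'q'), (2, 0, 'q'), (2, 1, 'r')]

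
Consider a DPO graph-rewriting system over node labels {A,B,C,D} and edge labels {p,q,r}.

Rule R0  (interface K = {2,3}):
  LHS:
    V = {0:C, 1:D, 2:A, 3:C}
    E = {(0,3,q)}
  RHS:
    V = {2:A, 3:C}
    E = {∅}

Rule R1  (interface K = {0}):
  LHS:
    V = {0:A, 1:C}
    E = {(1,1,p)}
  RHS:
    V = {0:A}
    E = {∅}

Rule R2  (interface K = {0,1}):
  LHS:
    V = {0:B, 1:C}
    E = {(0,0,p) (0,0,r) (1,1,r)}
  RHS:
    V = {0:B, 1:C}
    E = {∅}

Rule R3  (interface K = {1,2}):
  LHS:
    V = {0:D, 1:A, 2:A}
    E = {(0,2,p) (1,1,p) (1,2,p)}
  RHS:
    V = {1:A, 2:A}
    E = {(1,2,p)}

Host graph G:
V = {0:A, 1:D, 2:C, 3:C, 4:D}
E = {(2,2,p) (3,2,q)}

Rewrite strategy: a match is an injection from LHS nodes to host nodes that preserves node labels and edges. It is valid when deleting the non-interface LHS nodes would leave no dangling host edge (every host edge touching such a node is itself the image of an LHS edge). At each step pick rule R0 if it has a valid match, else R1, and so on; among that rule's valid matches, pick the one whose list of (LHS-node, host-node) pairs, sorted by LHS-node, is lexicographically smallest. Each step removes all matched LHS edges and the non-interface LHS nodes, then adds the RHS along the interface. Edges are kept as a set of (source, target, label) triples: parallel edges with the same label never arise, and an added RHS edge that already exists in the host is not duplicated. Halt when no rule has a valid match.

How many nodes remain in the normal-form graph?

Answer: 2

Steps:
[0] host  ⇒  5 nodes, 2 edges  {2-p->2 3-q->2}
[1] R0 @ {0↦3, 1↦1, 2↦0, 3↦2}  ⇒  3 nodes, 1 edges  {2-p->2}
[2] R1 @ {0↦0, 1↦2}  ⇒  2 nodes, 0 edges  {∅}
final graph: no rule applies after step 2
NF nodes: {0:A, 4:D}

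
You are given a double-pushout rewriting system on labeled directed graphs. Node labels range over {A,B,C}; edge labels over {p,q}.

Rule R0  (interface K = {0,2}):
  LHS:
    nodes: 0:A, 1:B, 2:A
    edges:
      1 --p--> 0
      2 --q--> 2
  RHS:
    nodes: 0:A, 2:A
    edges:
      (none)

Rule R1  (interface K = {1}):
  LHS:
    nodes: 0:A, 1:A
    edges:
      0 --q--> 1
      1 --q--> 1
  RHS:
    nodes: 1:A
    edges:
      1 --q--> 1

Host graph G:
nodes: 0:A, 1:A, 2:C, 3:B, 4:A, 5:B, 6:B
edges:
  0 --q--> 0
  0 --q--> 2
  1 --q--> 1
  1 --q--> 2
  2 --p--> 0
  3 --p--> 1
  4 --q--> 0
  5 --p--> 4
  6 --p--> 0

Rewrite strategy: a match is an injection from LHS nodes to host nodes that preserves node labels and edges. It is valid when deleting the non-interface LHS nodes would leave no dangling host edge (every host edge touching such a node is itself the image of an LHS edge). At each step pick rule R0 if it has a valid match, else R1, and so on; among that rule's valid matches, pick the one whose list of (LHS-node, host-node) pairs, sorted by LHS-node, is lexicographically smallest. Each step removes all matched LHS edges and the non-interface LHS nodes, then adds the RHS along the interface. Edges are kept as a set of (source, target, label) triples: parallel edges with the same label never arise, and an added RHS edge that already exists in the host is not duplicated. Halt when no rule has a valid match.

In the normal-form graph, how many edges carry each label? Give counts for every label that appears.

[0] host  ⇒  7 nodes, 9 edges  {0-q->0 0-q->2 1-q->1 1-q->2 2-p->0 3-p->1 4-q->0 5-p->4 6-p->0}
[1] R0 @ {0↦0, 1↦6, 2↦1}  ⇒  6 nodes, 7 edges  {0-q->0 0-q->2 1-q->2 2-p->0 3-p->1 4-q->0 5-p->4}
[2] R0 @ {0↦1, 1↦3, 2↦0}  ⇒  5 nodes, 5 edges  {0-q->2 1-q->2 2-p->0 4-q->0 5-p->4}
normal form: no rule applies after step 2
NF edges: [(0, 2, 'q'), (1, 2, 'q'), (2, 0, 'p'), (4, 0, 'q'), (5, 4, 'p')]

Answer: p:2 q:3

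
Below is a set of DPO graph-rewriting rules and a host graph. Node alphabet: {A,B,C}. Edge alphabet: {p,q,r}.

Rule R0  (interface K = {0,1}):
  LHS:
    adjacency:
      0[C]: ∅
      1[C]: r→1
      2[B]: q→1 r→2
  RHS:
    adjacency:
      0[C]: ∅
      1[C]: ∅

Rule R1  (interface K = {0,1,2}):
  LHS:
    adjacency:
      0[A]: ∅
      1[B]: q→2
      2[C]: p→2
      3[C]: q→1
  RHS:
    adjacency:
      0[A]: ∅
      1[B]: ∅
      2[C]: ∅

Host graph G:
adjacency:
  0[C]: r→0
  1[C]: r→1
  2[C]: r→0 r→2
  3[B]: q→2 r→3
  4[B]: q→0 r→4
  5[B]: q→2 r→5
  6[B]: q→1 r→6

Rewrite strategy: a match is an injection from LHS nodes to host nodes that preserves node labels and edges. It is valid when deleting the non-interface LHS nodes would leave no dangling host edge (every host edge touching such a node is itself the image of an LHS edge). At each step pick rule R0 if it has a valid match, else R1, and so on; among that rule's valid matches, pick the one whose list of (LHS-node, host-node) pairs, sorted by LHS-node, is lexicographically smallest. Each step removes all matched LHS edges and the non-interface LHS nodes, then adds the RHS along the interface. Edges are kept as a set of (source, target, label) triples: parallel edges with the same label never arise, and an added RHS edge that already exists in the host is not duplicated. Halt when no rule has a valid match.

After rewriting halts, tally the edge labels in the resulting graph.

[0] host  ⇒  7 nodes, 12 edges  {0-r->0 1-r->1 2-r->0 2-r->2 3-q->2 3-r->3 4-q->0 4-r->4 5-q->2 5-r->5 6-q->1 6-r->6}
[1] R0 @ {0↦0, 1↦1, 2↦6}  ⇒  6 nodes, 9 edges  {0-r->0 2-r->0 2-r->2 3-q->2 3-r->3 4-q->0 4-r->4 5-q->2 5-r->5}
[2] R0 @ {0↦0, 1↦2, 2↦3}  ⇒  5 nodes, 6 edges  {0-r->0 2-r->0 4-q->0 4-r->4 5-q->2 5-r->5}
[3] R0 @ {0↦1, 1↦0, 2↦4}  ⇒  4 nodes, 3 edges  {2-r->0 5-q->2 5-r->5}
final graph: no rule applies after step 3
NF edges: [(2, 0, 'r'), (5, 2, 'q'), (5, 5, 'r')]

Answer: q:1 r:2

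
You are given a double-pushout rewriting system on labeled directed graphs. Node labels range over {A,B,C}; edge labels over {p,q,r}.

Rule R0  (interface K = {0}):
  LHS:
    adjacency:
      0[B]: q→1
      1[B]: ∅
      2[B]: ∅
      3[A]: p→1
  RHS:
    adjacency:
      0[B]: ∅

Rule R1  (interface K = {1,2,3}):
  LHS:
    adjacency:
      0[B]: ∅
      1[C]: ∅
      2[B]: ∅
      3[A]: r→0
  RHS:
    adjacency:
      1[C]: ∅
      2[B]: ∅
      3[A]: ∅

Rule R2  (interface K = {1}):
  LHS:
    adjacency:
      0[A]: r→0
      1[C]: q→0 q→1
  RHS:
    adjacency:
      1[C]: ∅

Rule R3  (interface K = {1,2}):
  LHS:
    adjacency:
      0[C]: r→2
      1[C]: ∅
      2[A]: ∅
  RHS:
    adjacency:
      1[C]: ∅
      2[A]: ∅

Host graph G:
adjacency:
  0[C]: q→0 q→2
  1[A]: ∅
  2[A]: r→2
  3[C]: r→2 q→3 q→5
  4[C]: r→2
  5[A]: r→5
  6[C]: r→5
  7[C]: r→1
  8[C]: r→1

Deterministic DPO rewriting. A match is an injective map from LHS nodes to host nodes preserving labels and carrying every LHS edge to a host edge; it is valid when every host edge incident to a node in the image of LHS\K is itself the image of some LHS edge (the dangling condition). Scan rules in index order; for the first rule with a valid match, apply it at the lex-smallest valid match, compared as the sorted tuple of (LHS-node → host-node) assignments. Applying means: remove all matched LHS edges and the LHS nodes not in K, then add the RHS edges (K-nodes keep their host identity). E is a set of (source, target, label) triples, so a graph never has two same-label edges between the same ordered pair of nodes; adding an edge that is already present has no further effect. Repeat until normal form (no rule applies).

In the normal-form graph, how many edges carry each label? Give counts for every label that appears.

initial: |V|=9 |E|=11  E = 0-q->0 0-q->2 2-r->2 3-r->2 3-q->3 3-q->5 4-r->2 5-r->5 6-r->5 7-r->1 8-r->1
step 1: apply R3 at {0↦4, 1↦0, 2↦2}  → |V|=8 |E|=10  E = 0-q->0 0-q->2 2-r->2 3-r->2 3-q->3 3-q->5 5-r->5 6-r->5 7-r->1 8-r->1
step 2: apply R3 at {0↦6, 1↦0, 2↦5}  → |V|=7 |E|=9  E = 0-q->0 0-q->2 2-r->2 3-r->2 3-q->3 3-q->5 5-r->5 7-r->1 8-r->1
step 3: apply R2 at {0↦5, 1↦3}  → |V|=6 |E|=6  E = 0-q->0 0-q->2 2-r->2 3-r->2 7-r->1 8-r->1
step 4: apply R3 at {0↦3, 1↦0, 2↦2}  → |V|=5 |E|=5  E = 0-q->0 0-q->2 2-r->2 7-r->1 8-r->1
step 5: apply R2 at {0↦2, 1↦0}  → |V|=4 |E|=2  E = 7-r->1 8-r->1
step 6: apply R3 at {0↦7, 1↦0, 2↦1}  → |V|=3 |E|=1  E = 8-r->1
step 7: apply R3 at {0↦8, 1↦0, 2↦1}  → |V|=2 |E|=0  E = ∅
halt: no rule applies after step 7
NF edges: []

Answer: (no edges)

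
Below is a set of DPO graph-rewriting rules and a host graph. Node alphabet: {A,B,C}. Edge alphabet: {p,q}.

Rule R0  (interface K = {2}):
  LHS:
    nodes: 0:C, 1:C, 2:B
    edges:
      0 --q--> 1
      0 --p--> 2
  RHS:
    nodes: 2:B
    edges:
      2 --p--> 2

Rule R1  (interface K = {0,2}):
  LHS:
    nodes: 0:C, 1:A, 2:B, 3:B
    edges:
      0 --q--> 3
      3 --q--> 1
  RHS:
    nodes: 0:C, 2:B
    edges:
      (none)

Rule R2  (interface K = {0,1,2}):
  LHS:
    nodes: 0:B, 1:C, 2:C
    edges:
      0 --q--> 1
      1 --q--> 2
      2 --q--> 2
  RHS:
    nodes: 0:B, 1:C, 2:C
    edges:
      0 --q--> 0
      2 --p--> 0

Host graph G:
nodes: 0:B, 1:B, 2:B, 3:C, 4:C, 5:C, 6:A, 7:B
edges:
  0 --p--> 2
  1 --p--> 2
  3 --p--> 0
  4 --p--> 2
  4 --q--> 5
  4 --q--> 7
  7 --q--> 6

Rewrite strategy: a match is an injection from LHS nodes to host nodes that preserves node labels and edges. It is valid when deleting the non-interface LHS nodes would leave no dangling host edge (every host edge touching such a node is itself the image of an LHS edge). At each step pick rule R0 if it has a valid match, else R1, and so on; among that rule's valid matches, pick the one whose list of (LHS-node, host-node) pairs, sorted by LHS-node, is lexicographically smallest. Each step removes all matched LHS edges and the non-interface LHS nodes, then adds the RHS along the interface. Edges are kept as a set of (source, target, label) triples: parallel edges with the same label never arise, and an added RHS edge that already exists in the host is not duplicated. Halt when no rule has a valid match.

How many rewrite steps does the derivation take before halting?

initial: |V|=8 |E|=7  E = 0-p->2 1-p->2 3-p->0 4-p->2 4-q->5 4-q->7 7-q->6
step 1: apply R1 at {0↦4, 1↦6, 2↦0, 3↦7}  → |V|=6 |E|=5  E = 0-p->2 1-p->2 3-p->0 4-p->2 4-q->5
step 2: apply R0 at {0↦4, 1↦5, 2↦2}  → |V|=4 |E|=4  E = 0-p->2 1-p->2 2-p->2 3-p->0
normal form: no rule applies after step 2

Answer: 2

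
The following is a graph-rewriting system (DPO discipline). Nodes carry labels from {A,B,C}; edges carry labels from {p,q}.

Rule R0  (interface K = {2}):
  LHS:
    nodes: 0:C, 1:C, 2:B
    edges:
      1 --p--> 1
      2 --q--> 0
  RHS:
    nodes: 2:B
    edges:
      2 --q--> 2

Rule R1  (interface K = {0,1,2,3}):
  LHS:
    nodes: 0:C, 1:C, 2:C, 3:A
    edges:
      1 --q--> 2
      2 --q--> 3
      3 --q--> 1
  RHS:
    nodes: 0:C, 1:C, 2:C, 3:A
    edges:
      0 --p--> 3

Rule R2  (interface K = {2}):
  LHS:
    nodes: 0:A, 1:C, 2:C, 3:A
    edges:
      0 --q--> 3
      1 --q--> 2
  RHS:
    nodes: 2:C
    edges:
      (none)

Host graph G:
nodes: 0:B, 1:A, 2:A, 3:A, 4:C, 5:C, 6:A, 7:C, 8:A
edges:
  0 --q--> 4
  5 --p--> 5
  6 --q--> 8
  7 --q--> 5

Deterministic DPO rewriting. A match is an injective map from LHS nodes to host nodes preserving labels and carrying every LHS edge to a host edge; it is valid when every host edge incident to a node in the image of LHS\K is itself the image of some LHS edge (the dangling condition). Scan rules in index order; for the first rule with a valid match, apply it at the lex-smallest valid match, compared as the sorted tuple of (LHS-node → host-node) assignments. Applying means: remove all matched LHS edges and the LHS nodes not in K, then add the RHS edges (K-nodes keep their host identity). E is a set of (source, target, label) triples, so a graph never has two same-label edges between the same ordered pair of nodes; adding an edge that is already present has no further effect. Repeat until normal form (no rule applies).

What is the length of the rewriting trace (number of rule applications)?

Answer: 2

Derivation:
start.  V:9 E:4  edges: 0-q->4 5-p->5 6-q->8 7-q->5
1. fire R2 via {0↦6, 1↦7, 2↦5, 3↦8}  →  V:6 E:2  edges: 0-q->4 5-p->5
2. fire R0 via {0↦4, 1↦5, 2↦0}  →  V:4 E:1  edges: 0-q->0
halt: no rule applies after step 2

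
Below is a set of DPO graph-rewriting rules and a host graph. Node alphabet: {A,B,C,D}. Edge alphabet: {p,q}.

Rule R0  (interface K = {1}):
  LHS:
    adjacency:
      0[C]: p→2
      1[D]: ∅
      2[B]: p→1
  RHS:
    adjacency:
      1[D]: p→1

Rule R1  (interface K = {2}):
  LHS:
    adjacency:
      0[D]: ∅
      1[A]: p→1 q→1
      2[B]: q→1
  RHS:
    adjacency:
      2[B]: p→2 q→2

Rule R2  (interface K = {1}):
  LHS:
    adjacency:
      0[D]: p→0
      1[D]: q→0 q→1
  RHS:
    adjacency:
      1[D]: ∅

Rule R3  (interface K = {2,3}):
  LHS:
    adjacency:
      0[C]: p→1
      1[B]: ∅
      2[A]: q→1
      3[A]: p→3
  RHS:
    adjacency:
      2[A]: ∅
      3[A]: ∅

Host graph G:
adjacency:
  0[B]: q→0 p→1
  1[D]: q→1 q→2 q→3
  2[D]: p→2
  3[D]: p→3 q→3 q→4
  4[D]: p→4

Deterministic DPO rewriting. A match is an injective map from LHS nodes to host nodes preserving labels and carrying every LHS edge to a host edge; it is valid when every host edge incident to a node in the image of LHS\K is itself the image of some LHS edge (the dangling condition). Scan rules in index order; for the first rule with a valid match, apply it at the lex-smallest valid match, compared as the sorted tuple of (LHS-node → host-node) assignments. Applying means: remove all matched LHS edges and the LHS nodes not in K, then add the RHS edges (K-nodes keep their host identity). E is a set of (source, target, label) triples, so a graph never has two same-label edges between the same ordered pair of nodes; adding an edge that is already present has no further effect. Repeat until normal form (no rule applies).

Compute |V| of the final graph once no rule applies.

Answer: 3

Rewrite trace:
initial: |V|=5 |E|=10  E = 0-q->0 0-p->1 1-q->1 1-q->2 1-q->3 2-p->2 3-p->3 3-q->3 3-q->4 4-p->4
step 1: apply R2 at {0↦2, 1↦1}  → |V|=4 |E|=7  E = 0-q->0 0-p->1 1-q->3 3-p->3 3-q->3 3-q->4 4-p->4
step 2: apply R2 at {0↦4, 1↦3}  → |V|=3 |E|=4  E = 0-q->0 0-p->1 1-q->3 3-p->3
normal form: no rule applies after step 2
NF nodes: {0:B, 1:D, 3:D}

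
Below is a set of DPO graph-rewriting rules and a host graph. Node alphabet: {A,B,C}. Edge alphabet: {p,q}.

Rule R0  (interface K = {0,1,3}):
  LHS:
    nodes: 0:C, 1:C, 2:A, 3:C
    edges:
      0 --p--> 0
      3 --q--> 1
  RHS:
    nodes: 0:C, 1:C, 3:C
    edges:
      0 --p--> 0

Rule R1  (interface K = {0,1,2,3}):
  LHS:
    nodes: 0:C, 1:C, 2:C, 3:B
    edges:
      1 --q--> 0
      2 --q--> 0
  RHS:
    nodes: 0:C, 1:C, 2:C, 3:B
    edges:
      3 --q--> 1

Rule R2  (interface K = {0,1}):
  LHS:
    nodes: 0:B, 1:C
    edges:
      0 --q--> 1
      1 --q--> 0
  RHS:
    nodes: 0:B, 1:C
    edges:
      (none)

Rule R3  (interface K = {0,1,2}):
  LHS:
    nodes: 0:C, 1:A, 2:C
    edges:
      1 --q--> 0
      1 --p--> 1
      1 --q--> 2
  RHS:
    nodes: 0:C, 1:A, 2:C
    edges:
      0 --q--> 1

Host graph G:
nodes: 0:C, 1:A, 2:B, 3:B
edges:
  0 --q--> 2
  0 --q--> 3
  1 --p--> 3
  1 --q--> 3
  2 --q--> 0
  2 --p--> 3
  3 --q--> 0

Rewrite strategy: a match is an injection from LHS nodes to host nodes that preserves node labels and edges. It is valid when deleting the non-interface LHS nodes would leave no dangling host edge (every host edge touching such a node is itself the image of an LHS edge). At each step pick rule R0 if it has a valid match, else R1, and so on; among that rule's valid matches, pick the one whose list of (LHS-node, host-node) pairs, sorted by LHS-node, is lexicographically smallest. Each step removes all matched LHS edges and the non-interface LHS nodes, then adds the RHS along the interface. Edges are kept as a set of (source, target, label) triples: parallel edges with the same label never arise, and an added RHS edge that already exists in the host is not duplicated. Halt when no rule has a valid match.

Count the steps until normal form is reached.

[0] host  ⇒  4 nodes, 7 edges  {0-q->2 0-q->3 1-p->3 1-q->3 2-q->0 2-p->3 3-q->0}
[1] R2 @ {0↦2, 1↦0}  ⇒  4 nodes, 5 edges  {0-q->3 1-p->3 1-q->3 2-p->3 3-q->0}
[2] R2 @ {0↦3, 1↦0}  ⇒  4 nodes, 3 edges  {1-p->3 1-q->3 2-p->3}
final graph: no rule applies after step 2

Answer: 2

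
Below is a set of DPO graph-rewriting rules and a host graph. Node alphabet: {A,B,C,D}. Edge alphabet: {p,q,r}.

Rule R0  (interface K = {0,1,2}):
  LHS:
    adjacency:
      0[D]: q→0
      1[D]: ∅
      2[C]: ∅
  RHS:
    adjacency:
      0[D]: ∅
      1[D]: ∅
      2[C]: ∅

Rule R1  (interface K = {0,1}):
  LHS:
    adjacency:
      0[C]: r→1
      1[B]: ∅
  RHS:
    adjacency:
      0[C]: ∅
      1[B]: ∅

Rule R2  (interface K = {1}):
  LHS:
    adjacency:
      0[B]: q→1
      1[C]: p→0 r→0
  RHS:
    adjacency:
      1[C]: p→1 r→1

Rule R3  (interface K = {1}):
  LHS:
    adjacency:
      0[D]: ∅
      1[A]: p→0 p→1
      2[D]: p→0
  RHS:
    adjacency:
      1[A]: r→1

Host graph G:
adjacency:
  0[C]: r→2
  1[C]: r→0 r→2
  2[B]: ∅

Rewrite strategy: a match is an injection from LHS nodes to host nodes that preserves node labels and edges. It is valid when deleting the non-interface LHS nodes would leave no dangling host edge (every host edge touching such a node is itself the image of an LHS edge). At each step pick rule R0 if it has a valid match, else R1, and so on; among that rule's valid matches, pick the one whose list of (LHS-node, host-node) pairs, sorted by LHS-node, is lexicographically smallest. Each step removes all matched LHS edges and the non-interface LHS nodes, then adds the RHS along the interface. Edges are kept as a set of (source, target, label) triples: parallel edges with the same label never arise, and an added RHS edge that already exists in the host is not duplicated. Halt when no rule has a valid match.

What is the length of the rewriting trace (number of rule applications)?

Answer: 2

Steps:
initial: |V|=3 |E|=3  E = 0-r->2 1-r->0 1-r->2
step 1: apply R1 at {0↦0, 1↦2}  → |V|=3 |E|=2  E = 1-r->0 1-r->2
step 2: apply R1 at {0↦1, 1↦2}  → |V|=3 |E|=1  E = 1-r->0
halt: no rule applies after step 2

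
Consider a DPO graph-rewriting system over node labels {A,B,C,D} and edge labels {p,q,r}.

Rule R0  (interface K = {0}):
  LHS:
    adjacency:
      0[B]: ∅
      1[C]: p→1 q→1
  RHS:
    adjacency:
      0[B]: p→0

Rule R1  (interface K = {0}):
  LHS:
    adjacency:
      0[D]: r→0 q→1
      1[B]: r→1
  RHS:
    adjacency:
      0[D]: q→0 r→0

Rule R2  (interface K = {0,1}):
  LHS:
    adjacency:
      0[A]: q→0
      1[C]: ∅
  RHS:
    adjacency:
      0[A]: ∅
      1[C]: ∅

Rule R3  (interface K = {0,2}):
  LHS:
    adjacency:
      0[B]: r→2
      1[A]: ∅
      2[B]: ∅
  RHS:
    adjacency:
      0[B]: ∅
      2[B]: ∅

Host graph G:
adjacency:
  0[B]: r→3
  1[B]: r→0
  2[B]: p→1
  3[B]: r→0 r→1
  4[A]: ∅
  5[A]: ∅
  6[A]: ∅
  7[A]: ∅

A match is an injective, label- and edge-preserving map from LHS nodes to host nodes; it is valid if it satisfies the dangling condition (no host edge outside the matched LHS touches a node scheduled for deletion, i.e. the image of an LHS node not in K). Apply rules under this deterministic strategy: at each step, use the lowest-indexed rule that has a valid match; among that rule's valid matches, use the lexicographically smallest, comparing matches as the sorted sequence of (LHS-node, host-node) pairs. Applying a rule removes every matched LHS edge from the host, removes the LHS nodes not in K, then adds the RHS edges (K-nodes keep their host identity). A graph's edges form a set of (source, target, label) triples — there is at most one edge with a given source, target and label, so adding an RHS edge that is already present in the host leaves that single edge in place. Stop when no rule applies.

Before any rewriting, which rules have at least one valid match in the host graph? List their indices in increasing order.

Answer: [R3]

Rewrite trace:
R0: no valid match — LHS pattern not found
R1: no valid match — LHS pattern not found
R2: no valid match — LHS pattern not found
R3: 16 valid matches — {0↦0, 1↦4, 2↦3}, {0↦0, 1↦5, 2↦3}, {0↦0, 1↦6, 2↦3} (+13 more)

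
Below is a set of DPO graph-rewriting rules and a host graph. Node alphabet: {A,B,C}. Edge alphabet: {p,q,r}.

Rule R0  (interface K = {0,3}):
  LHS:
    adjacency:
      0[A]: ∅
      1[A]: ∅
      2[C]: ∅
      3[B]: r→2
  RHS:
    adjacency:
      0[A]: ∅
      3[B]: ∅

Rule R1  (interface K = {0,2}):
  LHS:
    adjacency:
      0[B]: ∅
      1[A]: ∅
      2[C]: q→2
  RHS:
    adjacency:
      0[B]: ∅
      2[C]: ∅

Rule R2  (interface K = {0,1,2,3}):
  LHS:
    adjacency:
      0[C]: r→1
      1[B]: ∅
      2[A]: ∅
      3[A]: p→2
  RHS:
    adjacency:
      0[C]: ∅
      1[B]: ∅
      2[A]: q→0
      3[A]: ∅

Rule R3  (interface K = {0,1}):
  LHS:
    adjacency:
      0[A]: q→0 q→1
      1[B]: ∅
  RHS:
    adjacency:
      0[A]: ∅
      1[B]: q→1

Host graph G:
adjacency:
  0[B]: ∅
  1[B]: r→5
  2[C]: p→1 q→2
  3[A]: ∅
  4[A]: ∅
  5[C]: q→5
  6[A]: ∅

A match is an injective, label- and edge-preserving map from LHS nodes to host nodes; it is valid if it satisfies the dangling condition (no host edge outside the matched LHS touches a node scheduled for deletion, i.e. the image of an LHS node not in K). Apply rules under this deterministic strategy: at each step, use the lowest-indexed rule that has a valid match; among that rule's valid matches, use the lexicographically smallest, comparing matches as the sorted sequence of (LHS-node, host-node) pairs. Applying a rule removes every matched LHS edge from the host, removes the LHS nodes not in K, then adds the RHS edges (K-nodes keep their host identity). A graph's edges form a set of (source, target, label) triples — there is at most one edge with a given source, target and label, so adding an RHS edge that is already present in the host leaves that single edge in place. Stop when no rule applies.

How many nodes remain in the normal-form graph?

initial: |V|=7 |E|=4  E = 1-r->5 2-p->1 2-q->2 5-q->5
step 1: apply R1 at {0↦0, 1↦3, 2↦2}  → |V|=6 |E|=3  E = 1-r->5 2-p->1 5-q->5
step 2: apply R1 at {0↦0, 1↦4, 2↦5}  → |V|=5 |E|=2  E = 1-r->5 2-p->1
final graph: no rule applies after step 2
NF nodes: {0:B, 1:B, 2:C, 5:C, 6:A}

Answer: 5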